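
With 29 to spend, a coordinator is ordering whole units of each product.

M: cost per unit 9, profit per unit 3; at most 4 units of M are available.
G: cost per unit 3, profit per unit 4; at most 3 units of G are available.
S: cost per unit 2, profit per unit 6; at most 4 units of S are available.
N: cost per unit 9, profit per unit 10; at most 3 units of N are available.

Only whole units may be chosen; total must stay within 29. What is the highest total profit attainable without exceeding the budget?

48

S has the best ratio (6/2); taking only S gives at most 4×6 = 24 (stopped by the supply cap of 4).
Mixing does better — 1×G, 4×S, and 2×N: cost 29 ≤ 29, profit 1·4 + 4·6 + 2·10 = 48.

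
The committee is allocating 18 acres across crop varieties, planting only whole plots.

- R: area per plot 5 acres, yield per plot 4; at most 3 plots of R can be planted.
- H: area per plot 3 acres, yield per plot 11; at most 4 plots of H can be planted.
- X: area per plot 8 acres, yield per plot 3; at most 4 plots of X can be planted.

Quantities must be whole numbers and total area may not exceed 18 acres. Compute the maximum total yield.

48

This is a bounded integer knapsack.
Take 1×R and 4×H: area 17 ≤ 18, yield 1·4 + 4·11 = 48.
H has the best ratio (11/3) and is taken to its limit of 4; remaining capacity is filled optimally with the others.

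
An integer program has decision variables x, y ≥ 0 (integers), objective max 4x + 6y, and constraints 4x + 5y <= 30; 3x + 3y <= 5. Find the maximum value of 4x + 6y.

6

(x,y)=(0,1) is feasible, giving 6.
(x,y)=(1,0) is feasible, giving 4.
(x,y)=(0,0) is feasible, giving 0.
No feasible integer point exceeds 6.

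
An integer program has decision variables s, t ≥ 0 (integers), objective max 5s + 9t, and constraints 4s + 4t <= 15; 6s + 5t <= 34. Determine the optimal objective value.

The continuous relaxation peaks at (0, 3.75) with value 33.75; rounding to a feasible lattice point costs some objective.
(s,t)=(0,3): 4·0+4·3=12≤15, 6·0+5·3=15≤34, objective 27.
(s,t)=(1,2): 4·1+4·2=12≤15, 6·1+5·2=16≤34, objective 23.
Maximum is 27 at (s,t)=(0,3).

27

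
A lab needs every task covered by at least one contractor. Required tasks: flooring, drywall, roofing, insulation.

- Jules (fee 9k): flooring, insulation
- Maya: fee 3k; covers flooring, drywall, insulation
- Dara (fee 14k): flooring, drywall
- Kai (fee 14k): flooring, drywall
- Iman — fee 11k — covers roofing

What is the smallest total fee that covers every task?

Choose Maya and Iman: together they cover flooring, drywall, roofing, insulation — every task.
Total fee: 3 + 11 = 14.
No cover costs less than 14.

14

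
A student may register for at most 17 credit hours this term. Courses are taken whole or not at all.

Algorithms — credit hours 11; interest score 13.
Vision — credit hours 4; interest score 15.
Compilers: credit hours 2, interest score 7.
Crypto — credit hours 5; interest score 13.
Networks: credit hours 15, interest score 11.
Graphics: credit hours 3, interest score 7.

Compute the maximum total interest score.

Vision + Crypto + Graphics: credit hours 4 + 5 + 3 = 12 ≤ 17, interest score 15 + 13 + 7 = 35.
Vision + Compilers + Crypto: credit hours 4 + 2 + 5 = 11 ≤ 17, interest score 15 + 7 + 13 = 35.
Vision + Compilers + Crypto + Graphics: credit hours 4 + 2 + 5 + 3 = 14 ≤ 17, interest score 15 + 7 + 13 + 7 = 42.
Best is Vision, Compilers, Crypto, and Graphics with total interest score 42.

42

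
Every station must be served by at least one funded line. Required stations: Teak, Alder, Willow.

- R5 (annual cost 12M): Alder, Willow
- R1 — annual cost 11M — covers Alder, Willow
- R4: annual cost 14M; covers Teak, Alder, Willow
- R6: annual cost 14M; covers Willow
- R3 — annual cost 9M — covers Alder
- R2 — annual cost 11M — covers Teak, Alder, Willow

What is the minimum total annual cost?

This is an integer covering problem.
R2 alone covers Teak, Alder, Willow — every station.
Total annual cost: 11.
No cover costs less than 11.

11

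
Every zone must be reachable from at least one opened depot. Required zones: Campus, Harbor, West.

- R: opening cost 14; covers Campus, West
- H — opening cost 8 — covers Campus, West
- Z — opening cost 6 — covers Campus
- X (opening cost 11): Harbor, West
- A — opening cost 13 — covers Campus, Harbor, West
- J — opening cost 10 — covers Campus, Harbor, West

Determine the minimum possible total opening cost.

10

This is an integer covering problem.
J alone covers Campus, Harbor, West — every zone.
Total opening cost: 10.
No cover costs less than 10.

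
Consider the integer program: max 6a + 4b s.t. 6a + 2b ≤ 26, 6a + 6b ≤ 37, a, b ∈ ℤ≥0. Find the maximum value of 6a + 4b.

30

(a,b)=(3,3) is feasible, giving 30.
(a,b)=(2,4) is feasible, giving 28.
(a,b)=(4,1) is feasible, giving 28.
(a,b)=(3,2) is feasible, giving 26.
No feasible integer point exceeds 30.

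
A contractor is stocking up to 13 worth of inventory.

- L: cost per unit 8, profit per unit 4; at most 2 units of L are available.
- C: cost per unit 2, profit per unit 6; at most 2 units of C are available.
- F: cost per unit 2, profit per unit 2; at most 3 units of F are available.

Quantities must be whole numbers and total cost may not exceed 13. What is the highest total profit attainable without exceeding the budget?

Take 2×C and 3×F: cost 10 ≤ 13, profit 2·6 + 3·2 = 18.
C has the best ratio (6/2) and is taken to its limit of 2; remaining capacity is filled optimally with the others.

18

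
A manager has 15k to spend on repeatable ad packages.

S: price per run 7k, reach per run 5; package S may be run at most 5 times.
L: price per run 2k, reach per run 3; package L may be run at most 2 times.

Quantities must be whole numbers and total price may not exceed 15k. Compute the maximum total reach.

This is a bounded integer knapsack.
1×S and 2×L: price 11 ≤ 15, reach 1·5 + 2·3 = 11.
2×S: price 14 ≤ 15, reach 2·5 = 10.
Best is 11.

11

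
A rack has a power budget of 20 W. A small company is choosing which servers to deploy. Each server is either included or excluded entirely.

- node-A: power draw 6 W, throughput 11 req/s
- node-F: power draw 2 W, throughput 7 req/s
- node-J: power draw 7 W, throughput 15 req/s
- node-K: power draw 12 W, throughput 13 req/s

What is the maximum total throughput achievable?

33

node-A + node-F + node-J: power draw 6 + 2 + 7 = 15 ≤ 20, throughput 11 + 7 + 15 = 33.
node-A + node-F + node-K: power draw 6 + 2 + 12 = 20 ≤ 20, throughput 11 + 7 + 13 = 31.
node-J + node-K: power draw 7 + 12 = 19 ≤ 20, throughput 15 + 13 = 28.
Best is node-A, node-F, and node-J with total throughput 33.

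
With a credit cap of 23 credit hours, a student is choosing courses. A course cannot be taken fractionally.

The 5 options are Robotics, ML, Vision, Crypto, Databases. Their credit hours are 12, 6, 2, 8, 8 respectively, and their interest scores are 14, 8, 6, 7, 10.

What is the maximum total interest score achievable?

30

Allowing fractional choices, the relaxed optimum would be about 32.2, but courses are indivisible.
Robotics + ML + Vision: credit hours 12 + 6 + 2 = 20 ≤ 23, interest score 14 + 8 + 6 = 28.
Robotics + Vision + Databases: credit hours 12 + 2 + 8 = 22 ≤ 23, interest score 14 + 6 + 10 = 30.
Best is Robotics, Vision, and Databases with total interest score 30.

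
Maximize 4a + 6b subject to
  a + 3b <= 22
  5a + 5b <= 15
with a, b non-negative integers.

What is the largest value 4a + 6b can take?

18

(a,b)=(0,3): 1·0+3·3=9≤22, 5·0+5·3=15≤15, objective 18.
(a,b)=(1,2): 1·1+3·2=7≤22, 5·1+5·2=15≤15, objective 16.
(a,b)=(0,2): 1·0+3·2=6≤22, 5·0+5·2=10≤15, objective 12.
No feasible integer point exceeds 18.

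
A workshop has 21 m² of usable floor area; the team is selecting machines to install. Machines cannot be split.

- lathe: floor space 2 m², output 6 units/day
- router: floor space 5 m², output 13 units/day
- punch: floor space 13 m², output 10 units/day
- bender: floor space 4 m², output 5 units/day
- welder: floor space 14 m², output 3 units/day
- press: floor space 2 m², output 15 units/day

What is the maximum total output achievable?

39

Allowing fractional choices, the relaxed optimum would be about 45.2, but machines are indivisible.
router + punch + press: floor space 5 + 13 + 2 = 20 ≤ 21, output 13 + 10 + 15 = 38.
lathe + router + bender + press: floor space 2 + 5 + 4 + 2 = 13 ≤ 21, output 6 + 13 + 5 + 15 = 39.
lathe + punch + bender + press: floor space 2 + 13 + 4 + 2 = 21 ≤ 21, output 6 + 10 + 5 + 15 = 36.
Best is lathe, router, bender, and press with total output 39.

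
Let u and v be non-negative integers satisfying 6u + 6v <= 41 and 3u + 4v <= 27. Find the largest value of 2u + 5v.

The continuous relaxation peaks at (0, 6.75) with value 33.75; rounding to a feasible lattice point costs some objective.
(u,v)=(0,6): 6·0+6·6=36≤41, 3·0+4·6=24≤27, objective 30.
(u,v)=(1,5): 6·1+6·5=36≤41, 3·1+4·5=23≤27, objective 27.
(u,v)=(0,5): 6·0+6·5=30≤41, 3·0+4·5=20≤27, objective 25.
Maximum is 30 at (u,v)=(0,6).

30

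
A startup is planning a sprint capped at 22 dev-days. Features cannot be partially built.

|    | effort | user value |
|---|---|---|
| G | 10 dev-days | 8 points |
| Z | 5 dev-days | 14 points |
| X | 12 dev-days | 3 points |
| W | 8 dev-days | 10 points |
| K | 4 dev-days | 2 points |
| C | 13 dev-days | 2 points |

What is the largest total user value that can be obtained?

This is a 0-1 knapsack instance.
Z + W + K: effort 5 + 8 + 4 = 17 ≤ 22, user value 14 + 10 + 2 = 26.
Z + W: effort 5 + 8 = 13 ≤ 22, user value 14 + 10 = 24.
G + Z + K: effort 10 + 5 + 4 = 19 ≤ 22, user value 8 + 14 + 2 = 24.
Best is Z, W, and K with total user value 26.

26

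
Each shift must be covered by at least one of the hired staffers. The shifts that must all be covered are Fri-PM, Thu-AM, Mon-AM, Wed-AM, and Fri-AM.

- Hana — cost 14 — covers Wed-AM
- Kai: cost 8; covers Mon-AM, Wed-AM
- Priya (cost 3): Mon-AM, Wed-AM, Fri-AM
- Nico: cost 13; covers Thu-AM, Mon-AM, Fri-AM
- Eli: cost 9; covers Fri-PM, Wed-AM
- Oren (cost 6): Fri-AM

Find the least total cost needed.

22

Choose Nico and Eli: together they cover Fri-PM, Thu-AM, Mon-AM, Wed-AM, Fri-AM — every shift.
Total cost: 13 + 9 = 22.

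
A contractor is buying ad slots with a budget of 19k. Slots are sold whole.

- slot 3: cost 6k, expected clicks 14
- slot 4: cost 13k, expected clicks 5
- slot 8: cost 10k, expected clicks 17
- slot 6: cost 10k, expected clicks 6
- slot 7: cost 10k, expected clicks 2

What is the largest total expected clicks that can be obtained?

This is an integer program with binary decision variables.
Allowing fractional choices, the relaxed optimum would be about 32.8, but ad slots are indivisible.
slot 3 + slot 6: cost 6 + 10 = 16 ≤ 19, expected clicks 14 + 6 = 20.
slot 3 + slot 8: cost 6 + 10 = 16 ≤ 19, expected clicks 14 + 17 = 31.
slot 3 + slot 4: cost 6 + 13 = 19 ≤ 19, expected clicks 14 + 5 = 19.
Best is slot 3 and slot 8 with total expected clicks 31.

31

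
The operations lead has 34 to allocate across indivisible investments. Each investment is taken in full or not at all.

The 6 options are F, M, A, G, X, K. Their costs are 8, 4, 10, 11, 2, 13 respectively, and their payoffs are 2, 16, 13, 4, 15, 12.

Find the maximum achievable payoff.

This is an integer program with binary decision variables.
Allowing fractional choices, the relaxed optimum would be about 57.8, but investments are indivisible.
M + G + X + K: cost 4 + 11 + 2 + 13 = 30 ≤ 34, payoff 16 + 4 + 15 + 12 = 47.
M + A + G + X: cost 4 + 10 + 11 + 2 = 27 ≤ 34, payoff 16 + 13 + 4 + 15 = 48.
M + A + X + K: cost 4 + 10 + 2 + 13 = 29 ≤ 34, payoff 16 + 13 + 15 + 12 = 56.
Best is M, A, X, and K with total payoff 56.

56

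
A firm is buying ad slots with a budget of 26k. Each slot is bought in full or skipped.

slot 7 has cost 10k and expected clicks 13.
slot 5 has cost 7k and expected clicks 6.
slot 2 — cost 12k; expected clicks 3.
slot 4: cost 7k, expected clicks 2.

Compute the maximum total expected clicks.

slot 7 + slot 5: cost 10 + 7 = 17 ≤ 26, expected clicks 13 + 6 = 19.
slot 7 + slot 5 + slot 4: cost 10 + 7 + 7 = 24 ≤ 26, expected clicks 13 + 6 + 2 = 21.
Best is slot 7, slot 5, and slot 4 with total expected clicks 21.

21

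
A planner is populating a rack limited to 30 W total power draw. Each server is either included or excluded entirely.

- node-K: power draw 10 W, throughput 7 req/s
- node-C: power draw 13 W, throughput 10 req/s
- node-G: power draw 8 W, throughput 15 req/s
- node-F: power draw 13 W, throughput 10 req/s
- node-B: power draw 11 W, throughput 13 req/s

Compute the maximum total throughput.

35

Allowing fractional choices, the relaxed optimum would be about 36.5, but servers are indivisible.
node-C + node-G: power draw 13 + 8 = 21 ≤ 30, throughput 10 + 15 = 25.
node-K + node-G + node-B: power draw 10 + 8 + 11 = 29 ≤ 30, throughput 7 + 15 + 13 = 35.
node-G + node-B: power draw 8 + 11 = 19 ≤ 30, throughput 15 + 13 = 28.
Best is node-K, node-G, and node-B with total throughput 35.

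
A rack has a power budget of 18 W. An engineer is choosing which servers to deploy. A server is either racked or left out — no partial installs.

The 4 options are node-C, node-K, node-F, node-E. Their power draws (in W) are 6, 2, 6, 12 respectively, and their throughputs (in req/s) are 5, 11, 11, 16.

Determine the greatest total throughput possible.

Take node-C, node-K, and node-F: power draw 6 + 2 + 6 = 14 ≤ 18, throughput 5 + 11 + 11 = 27.
No feasible combination exceeds this.

27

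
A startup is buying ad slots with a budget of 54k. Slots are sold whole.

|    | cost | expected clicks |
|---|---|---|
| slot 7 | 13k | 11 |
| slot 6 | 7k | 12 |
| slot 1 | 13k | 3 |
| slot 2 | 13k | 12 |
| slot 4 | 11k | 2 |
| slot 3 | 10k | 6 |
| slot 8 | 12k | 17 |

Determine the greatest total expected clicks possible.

52

slot 7 + slot 6 + slot 2 + slot 8: cost 13 + 7 + 13 + 12 = 45 ≤ 54, expected clicks 11 + 12 + 12 + 17 = 52.
slot 6 + slot 2 + slot 4 + slot 3 + slot 8: cost 7 + 13 + 11 + 10 + 12 = 53 ≤ 54, expected clicks 12 + 12 + 2 + 6 + 17 = 49.
slot 7 + slot 6 + slot 4 + slot 3 + slot 8: cost 13 + 7 + 11 + 10 + 12 = 53 ≤ 54, expected clicks 11 + 12 + 2 + 6 + 17 = 48.
Best is slot 7, slot 6, slot 2, and slot 8 with total expected clicks 52.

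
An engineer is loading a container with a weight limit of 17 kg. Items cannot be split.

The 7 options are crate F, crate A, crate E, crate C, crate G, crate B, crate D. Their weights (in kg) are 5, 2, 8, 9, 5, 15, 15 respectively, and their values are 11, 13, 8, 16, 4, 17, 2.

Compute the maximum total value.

40

This is an integer program with binary decision variables.
Allowing fractional choices, the relaxed optimum would be about 41.1, but items are indivisible.
crate A + crate C + crate G: weight 2 + 9 + 5 = 16 ≤ 17, value 13 + 16 + 4 = 33.
crate F + crate A + crate E: weight 5 + 2 + 8 = 15 ≤ 17, value 11 + 13 + 8 = 32.
crate F + crate A + crate C: weight 5 + 2 + 9 = 16 ≤ 17, value 11 + 13 + 16 = 40.
Best is crate F, crate A, and crate C with total value 40.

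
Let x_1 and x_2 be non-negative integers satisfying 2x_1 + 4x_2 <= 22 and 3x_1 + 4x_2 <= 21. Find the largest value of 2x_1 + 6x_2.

The continuous relaxation peaks at (0, 5.25) with value 31.50; rounding to a feasible lattice point costs some objective.
(x_1,x_2)=(0,5): 2·0+4·5=20≤22, 3·0+4·5=20≤21, objective 30.
(x_1,x_2)=(1,4): 2·1+4·4=18≤22, 3·1+4·4=19≤21, objective 26.
(x_1,x_2)=(0,4): 2·0+4·4=16≤22, 3·0+4·4=16≤21, objective 24.
No feasible integer point exceeds 30.

30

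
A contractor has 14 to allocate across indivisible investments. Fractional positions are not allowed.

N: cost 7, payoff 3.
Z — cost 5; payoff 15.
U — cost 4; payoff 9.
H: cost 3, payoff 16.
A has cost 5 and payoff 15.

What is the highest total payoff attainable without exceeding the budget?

This is an integer program with binary decision variables.
Take Z, H, and A: cost 5 + 3 + 5 = 13 ≤ 14, payoff 15 + 16 + 15 = 46.
No other feasible combination does better.

46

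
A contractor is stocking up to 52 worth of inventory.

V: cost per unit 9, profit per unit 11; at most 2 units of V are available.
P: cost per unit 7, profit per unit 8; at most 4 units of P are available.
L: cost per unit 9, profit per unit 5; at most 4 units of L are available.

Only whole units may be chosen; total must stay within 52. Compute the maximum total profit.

V has the best ratio (11/9); taking only V gives at most 2×11 = 22 (stopped by the supply cap of 2).
Mixing does better — 2×V and 4×P: cost 46 ≤ 52, profit 2·11 + 4·8 = 54.

54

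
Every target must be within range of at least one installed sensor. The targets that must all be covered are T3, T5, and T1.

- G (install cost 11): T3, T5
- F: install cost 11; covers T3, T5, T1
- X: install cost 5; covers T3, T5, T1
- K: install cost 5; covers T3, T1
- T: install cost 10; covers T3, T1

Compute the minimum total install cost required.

X alone covers T3, T5, T1 — every target.
Total install cost: 5.
No cover costs less than 5.

5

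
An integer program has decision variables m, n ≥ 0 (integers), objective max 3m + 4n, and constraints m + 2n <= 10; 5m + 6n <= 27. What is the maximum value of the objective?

17

(m,n)=(3,2) is feasible, giving 17.
(m,n)=(0,4) is feasible, giving 16.
Maximum is 17 at (m,n)=(3,2).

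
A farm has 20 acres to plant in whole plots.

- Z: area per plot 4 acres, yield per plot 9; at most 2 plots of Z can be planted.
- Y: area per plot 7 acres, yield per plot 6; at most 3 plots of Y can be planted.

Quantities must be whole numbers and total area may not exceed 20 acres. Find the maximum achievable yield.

2×Z and 1×Y: area 15 ≤ 20, yield 2·9 + 1·6 = 24.
1×Z and 2×Y: area 18 ≤ 20, yield 1·9 + 2·6 = 21.
Best is 24.

24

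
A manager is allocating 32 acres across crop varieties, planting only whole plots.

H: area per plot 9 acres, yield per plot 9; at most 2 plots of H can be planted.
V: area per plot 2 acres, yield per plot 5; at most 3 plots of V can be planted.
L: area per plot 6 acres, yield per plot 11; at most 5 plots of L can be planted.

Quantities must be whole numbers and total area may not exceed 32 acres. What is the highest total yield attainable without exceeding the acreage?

V has the best ratio (5/2); taking only V gives at most 3×5 = 15 (stopped by the supply cap of 3).
Mixing does better — 1×V and 5×L: area 32 ≤ 32, yield 1·5 + 5·11 = 60.

60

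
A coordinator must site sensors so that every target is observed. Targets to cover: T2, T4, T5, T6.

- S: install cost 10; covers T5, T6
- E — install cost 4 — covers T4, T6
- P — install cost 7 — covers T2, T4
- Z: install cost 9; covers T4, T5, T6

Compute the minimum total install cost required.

Choose P and Z: together they cover T2, T4, T5, T6 — every target.
Total install cost: 7 + 9 = 16.

16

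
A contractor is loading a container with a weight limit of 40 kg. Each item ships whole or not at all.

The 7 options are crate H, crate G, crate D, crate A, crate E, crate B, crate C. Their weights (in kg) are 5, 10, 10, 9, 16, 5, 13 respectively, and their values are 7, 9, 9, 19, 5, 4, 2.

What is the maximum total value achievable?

Take crate H, crate G, crate D, crate A, and crate B: weight 5 + 10 + 10 + 9 + 5 = 39 ≤ 40, value 7 + 9 + 9 + 19 + 4 = 48.
No other feasible combination does better.

48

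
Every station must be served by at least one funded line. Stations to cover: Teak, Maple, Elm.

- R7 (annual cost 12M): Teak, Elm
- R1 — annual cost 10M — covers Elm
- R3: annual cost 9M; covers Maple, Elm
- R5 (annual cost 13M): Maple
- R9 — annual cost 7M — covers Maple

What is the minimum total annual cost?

Choose R7 and R9: together they cover Teak, Maple, Elm — every station.
Total annual cost: 12 + 7 = 19.

19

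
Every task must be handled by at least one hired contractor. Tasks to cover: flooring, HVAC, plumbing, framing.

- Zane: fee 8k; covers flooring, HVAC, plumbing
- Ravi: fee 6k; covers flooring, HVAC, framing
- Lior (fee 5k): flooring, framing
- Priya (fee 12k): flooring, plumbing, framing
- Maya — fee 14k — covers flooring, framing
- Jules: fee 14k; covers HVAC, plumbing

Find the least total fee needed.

The greedy cost-per-new-task heuristic would pick Ravi and Zane for 14, but a cheaper cover exists.
Choose Zane and Lior: together they cover flooring, HVAC, plumbing, framing — every task.
Total fee: 8 + 5 = 13.
No cover costs less than 13.

13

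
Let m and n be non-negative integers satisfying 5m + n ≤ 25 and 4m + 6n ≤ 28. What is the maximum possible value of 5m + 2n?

25

(m,n)=(5,0): 5·5+1·0=25≤25, 4·5+6·0=20≤28, objective 25.
(m,n)=(4,2): 5·4+1·2=22≤25, 4·4+6·2=28≤28, objective 24.
(m,n)=(4,1): 5·4+1·1=21≤25, 4·4+6·1=22≤28, objective 22.
No feasible integer point exceeds 25.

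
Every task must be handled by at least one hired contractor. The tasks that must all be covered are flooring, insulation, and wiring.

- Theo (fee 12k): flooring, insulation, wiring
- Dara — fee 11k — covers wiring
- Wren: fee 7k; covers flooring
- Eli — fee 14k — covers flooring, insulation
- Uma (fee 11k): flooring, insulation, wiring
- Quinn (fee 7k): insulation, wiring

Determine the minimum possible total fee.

11

The greedy cost-per-new-task heuristic would pick Quinn and Wren for 14, but a cheaper cover exists.
Uma alone covers flooring, insulation, wiring — every task.
Total fee: 11.
No cover costs less than 11.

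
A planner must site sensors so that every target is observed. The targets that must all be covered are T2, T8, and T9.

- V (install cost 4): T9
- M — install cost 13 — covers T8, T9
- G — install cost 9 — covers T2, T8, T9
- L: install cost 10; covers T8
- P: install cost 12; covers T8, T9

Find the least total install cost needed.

9

G alone covers T2, T8, T9 — every target.
Total install cost: 9.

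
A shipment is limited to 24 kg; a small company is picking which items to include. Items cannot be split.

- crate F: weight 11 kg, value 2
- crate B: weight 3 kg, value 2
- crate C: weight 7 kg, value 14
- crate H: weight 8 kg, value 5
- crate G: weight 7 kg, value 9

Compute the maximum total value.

This is an integer program with binary decision variables.
Allowing fractional choices, the relaxed optimum would be about 29.4, but items are indivisible.
crate C + crate H + crate G: weight 7 + 8 + 7 = 22 ≤ 24, value 14 + 5 + 9 = 28.
crate B + crate C + crate G: weight 3 + 7 + 7 = 17 ≤ 24, value 2 + 14 + 9 = 25.
crate C + crate G: weight 7 + 7 = 14 ≤ 24, value 14 + 9 = 23.
Best is crate C, crate H, and crate G with total value 28.

28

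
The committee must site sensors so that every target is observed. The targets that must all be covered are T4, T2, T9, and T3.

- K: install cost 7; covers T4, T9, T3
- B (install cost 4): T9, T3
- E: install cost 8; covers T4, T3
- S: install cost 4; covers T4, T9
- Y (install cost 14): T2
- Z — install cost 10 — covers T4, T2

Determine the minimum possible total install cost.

14

Choose B and Z: together they cover T4, T2, T9, T3 — every target.
Total install cost: 4 + 10 = 14.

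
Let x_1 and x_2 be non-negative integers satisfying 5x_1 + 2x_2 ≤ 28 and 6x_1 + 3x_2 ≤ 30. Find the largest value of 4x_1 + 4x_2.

40

(x_1,x_2)=(0,10): 5·0+2·10=20≤28, 6·0+3·10=30≤30, objective 40.
(x_1,x_2)=(0,9): 5·0+2·9=18≤28, 6·0+3·9=27≤30, objective 36.
Maximum is 40 at (x_1,x_2)=(0,10).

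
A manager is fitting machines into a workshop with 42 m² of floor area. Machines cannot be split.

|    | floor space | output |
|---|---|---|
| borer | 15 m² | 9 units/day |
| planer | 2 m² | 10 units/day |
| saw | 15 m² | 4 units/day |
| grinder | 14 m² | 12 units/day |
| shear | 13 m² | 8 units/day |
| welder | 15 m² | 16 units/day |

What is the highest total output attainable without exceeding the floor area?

38

Allowing fractional choices, the relaxed optimum would be about 44.8, but machines are indivisible.
planer + grinder + welder: floor space 2 + 14 + 15 = 31 ≤ 42, output 10 + 12 + 16 = 38.
borer + planer + welder: floor space 15 + 2 + 15 = 32 ≤ 42, output 9 + 10 + 16 = 35.
grinder + shear + welder: floor space 14 + 13 + 15 = 42 ≤ 42, output 12 + 8 + 16 = 36.
Best is planer, grinder, and welder with total output 38.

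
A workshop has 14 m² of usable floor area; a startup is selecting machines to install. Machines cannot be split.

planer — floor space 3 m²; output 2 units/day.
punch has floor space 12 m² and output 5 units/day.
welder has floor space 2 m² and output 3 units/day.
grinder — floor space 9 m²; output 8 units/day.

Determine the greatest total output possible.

13

This is an integer program with binary decision variables.
welder + grinder: floor space 2 + 9 = 11 ≤ 14, output 3 + 8 = 11.
planer + welder + grinder: floor space 3 + 2 + 9 = 14 ≤ 14, output 2 + 3 + 8 = 13.
planer + grinder: floor space 3 + 9 = 12 ≤ 14, output 2 + 8 = 10.
Best is planer, welder, and grinder with total output 13.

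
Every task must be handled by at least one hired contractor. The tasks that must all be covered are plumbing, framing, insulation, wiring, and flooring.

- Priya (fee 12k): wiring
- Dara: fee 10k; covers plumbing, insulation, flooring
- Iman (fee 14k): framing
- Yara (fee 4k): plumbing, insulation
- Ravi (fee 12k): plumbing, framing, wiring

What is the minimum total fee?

22

This is a weighted set-cover instance.
The greedy cost-per-new-task heuristic would pick Yara, Ravi, and Dara for 26, but a cheaper cover exists.
Choose Dara and Ravi: together they cover plumbing, framing, insulation, wiring, flooring — every task.
Total fee: 10 + 12 = 22.
No cover costs less than 22.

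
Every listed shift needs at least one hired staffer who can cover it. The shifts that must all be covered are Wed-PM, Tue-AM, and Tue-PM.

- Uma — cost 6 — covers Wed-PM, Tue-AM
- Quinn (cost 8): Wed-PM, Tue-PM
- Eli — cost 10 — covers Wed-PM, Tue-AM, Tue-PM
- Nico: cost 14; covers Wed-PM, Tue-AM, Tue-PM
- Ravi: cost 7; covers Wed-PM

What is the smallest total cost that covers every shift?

The greedy cost-per-new-shift heuristic would pick Uma and Quinn for 14, but a cheaper cover exists.
Eli alone covers Wed-PM, Tue-AM, Tue-PM — every shift.
Total cost: 10.
No cover costs less than 10.

10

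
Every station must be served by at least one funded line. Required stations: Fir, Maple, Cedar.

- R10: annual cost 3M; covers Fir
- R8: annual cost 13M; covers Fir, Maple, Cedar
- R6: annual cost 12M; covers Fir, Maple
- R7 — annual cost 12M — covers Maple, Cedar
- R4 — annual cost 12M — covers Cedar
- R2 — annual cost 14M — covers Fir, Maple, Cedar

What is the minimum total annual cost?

13

The greedy cost-per-new-station heuristic would pick R10 and R7 for 15, but a cheaper cover exists.
R8 alone covers Fir, Maple, Cedar — every station.
Total annual cost: 13.
No cover costs less than 13.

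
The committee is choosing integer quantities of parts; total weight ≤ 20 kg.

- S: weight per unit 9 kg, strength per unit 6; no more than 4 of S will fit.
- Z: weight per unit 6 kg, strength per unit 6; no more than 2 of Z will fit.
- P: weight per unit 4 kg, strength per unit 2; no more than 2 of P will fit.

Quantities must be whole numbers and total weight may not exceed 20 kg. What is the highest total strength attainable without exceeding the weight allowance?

16

2×Z and 1×P: weight 16 ≤ 20, strength 2·6 + 1·2 = 14.
2×Z and 2×P: weight 20 ≤ 20, strength 2·6 + 2·2 = 16.
Best is 16.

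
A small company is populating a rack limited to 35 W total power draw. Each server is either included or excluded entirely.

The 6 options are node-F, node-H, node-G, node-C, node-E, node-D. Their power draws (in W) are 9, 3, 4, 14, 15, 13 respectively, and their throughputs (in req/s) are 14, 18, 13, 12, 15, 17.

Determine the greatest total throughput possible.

This is a 0-1 knapsack instance.
Allowing fractional choices, the relaxed optimum would be about 68.0, but servers are indivisible.
node-F + node-H + node-G + node-D: power draw 9 + 3 + 4 + 13 = 29 ≤ 35, throughput 14 + 18 + 13 + 17 = 62.
node-H + node-G + node-E + node-D: power draw 3 + 4 + 15 + 13 = 35 ≤ 35, throughput 18 + 13 + 15 + 17 = 63.
Best is node-H, node-G, node-E, and node-D with total throughput 63.

63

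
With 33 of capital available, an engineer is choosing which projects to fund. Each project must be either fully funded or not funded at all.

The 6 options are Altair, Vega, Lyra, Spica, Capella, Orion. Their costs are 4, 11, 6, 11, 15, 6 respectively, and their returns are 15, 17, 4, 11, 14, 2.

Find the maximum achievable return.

47

Take Altair, Vega, Lyra, and Spica: cost 4 + 11 + 6 + 11 = 32 ≤ 33, return 15 + 17 + 4 + 11 = 47.
No other feasible combination does better.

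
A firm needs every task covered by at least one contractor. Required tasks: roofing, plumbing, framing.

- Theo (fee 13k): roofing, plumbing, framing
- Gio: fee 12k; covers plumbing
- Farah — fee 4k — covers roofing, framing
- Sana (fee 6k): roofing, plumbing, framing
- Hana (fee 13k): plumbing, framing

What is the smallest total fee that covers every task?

6

The greedy cost-per-new-task heuristic would pick Farah and Sana for 10, but a cheaper cover exists.
Sana alone covers roofing, plumbing, framing — every task.
Total fee: 6.
No cover costs less than 6.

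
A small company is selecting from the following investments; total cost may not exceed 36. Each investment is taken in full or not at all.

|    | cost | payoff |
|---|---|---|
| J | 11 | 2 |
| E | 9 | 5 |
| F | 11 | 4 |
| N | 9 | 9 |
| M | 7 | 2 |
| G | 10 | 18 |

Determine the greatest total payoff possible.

Allowing fractional choices, the relaxed optimum would be about 34.9, but investments are indivisible.
E + N + M + G: cost 9 + 9 + 7 + 10 = 35 ≤ 36, payoff 5 + 9 + 2 + 18 = 34.
F + N + G: cost 11 + 9 + 10 = 30 ≤ 36, payoff 4 + 9 + 18 = 31.
E + N + G: cost 9 + 9 + 10 = 28 ≤ 36, payoff 5 + 9 + 18 = 32.
Best is E, N, M, and G with total payoff 34.

34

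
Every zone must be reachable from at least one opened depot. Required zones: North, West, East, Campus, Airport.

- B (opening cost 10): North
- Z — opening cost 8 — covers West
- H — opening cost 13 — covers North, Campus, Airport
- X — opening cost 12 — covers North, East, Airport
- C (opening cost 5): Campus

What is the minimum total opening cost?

This is a weighted set-cover instance.
Choose Z, X, and C: together they cover North, West, East, Campus, Airport — every zone.
Total opening cost: 8 + 12 + 5 = 25.
No cover costs less than 25.

25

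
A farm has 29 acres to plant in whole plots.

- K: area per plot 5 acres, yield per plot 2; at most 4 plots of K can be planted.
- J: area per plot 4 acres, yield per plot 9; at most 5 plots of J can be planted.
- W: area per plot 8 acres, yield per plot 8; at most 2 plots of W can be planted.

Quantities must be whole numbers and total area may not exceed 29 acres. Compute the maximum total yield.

Take 5×J and 1×W: area 28 ≤ 29, yield 5·9 + 1·8 = 53.
J has the best ratio (9/4) and is taken to its limit of 5; remaining capacity is filled optimally with the others.

53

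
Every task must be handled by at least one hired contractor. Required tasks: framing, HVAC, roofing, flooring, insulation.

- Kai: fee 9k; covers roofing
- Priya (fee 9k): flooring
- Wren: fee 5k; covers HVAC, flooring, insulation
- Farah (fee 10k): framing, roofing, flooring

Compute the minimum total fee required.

15

This is a weighted set-cover instance.
Choose Wren and Farah: together they cover framing, HVAC, roofing, flooring, insulation — every task.
Total fee: 5 + 10 = 15.
No cover costs less than 15.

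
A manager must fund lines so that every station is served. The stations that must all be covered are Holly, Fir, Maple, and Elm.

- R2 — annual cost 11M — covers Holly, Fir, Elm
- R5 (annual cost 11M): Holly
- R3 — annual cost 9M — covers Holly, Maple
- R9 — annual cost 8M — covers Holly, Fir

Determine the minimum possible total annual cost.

This is a weighted set-cover instance.
Choose R2 and R3: together they cover Holly, Fir, Maple, Elm — every station.
Total annual cost: 11 + 9 = 20.

20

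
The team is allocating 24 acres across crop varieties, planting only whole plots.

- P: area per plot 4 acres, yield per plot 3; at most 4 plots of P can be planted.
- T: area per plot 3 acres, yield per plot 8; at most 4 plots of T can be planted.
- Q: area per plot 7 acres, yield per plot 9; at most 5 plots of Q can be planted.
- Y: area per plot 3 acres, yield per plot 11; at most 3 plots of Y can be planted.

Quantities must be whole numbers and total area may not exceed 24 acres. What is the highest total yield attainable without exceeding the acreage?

65

Y has the best ratio (11/3); taking only Y gives at most 3×11 = 33 (stopped by the supply cap of 3).
Mixing does better — 4×T and 3×Y: area 21 ≤ 24, yield 4·8 + 3·11 = 65.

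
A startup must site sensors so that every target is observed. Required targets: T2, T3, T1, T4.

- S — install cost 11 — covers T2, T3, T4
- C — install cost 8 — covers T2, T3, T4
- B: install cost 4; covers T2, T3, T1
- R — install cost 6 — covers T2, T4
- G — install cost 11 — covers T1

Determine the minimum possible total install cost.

10

Choose B and R: together they cover T2, T3, T1, T4 — every target.
Total install cost: 4 + 6 = 10.
No cover costs less than 10.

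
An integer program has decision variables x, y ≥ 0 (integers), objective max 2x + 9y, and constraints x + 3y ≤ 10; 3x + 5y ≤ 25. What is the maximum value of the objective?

29

(x,y)=(1,3) is feasible, giving 29.
(x,y)=(0,3) is feasible, giving 27.
(x,y)=(2,2) is feasible, giving 22.
Maximum is 29 at (x,y)=(1,3).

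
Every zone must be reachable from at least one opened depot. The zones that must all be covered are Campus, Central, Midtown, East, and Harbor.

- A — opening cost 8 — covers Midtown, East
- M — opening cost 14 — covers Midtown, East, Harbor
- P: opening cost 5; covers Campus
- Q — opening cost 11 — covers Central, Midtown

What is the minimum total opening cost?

This is an integer covering problem.
Choose M, P, and Q: together they cover Campus, Central, Midtown, East, Harbor — every zone.
Total opening cost: 14 + 5 + 11 = 30.

30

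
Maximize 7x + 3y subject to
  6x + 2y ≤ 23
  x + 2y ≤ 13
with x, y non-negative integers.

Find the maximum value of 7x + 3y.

The continuous relaxation peaks at (2, 5.5) with value 30.50; rounding to a feasible lattice point costs some objective.
(x,y)=(2,5): 6·2+2·5=22≤23, 1·2+2·5=12≤13, objective 29.
(x,y)=(2,4): 6·2+2·4=20≤23, 1·2+2·4=10≤13, objective 26.
(x,y)=(1,6): 6·1+2·6=18≤23, 1·1+2·6=13≤13, objective 25.
The best lattice point is (2,5), giving 29.

29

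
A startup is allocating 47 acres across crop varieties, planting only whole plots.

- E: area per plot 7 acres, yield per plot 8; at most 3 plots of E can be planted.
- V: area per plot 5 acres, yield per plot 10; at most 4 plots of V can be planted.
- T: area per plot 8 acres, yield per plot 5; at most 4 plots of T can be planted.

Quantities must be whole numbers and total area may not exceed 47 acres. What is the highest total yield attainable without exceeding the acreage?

3×E and 4×V: area 41 ≤ 47, yield 3·8 + 4·10 = 64.
2×E, 4×V, and 1×T: area 42 ≤ 47, yield 2·8 + 4·10 + 1·5 = 61.
Best is 64.

64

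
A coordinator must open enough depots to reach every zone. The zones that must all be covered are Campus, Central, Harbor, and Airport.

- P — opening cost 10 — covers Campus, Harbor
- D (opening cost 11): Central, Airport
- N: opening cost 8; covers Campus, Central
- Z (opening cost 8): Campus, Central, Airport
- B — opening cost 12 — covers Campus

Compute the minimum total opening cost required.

Choose P and Z: together they cover Campus, Central, Harbor, Airport — every zone.
Total opening cost: 10 + 8 = 18.
No cover costs less than 18.

18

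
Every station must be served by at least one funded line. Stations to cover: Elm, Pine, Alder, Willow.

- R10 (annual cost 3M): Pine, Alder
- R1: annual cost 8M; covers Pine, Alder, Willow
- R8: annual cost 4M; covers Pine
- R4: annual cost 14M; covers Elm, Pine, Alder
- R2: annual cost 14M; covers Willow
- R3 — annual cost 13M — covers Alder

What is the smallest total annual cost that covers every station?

This is an integer covering problem.
The greedy cost-per-new-station heuristic would pick R10, R1, and R4 for 25, but a cheaper cover exists.
Choose R1 and R4: together they cover Elm, Pine, Alder, Willow — every station.
Total annual cost: 8 + 14 = 22.
No cover costs less than 22.

22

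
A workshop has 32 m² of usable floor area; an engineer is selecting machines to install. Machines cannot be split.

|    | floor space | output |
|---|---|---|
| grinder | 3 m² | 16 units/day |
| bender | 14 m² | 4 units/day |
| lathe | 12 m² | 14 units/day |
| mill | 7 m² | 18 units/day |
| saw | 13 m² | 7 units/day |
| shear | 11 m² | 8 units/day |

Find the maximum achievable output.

48

Allowing fractional choices, the relaxed optimum would be about 55.3, but machines are indivisible.
grinder + lathe + mill: floor space 3 + 12 + 7 = 22 ≤ 32, output 16 + 14 + 18 = 48.
grinder + mill + saw: floor space 3 + 7 + 13 = 23 ≤ 32, output 16 + 18 + 7 = 41.
grinder + mill + shear: floor space 3 + 7 + 11 = 21 ≤ 32, output 16 + 18 + 8 = 42.
Best is grinder, lathe, and mill with total output 48.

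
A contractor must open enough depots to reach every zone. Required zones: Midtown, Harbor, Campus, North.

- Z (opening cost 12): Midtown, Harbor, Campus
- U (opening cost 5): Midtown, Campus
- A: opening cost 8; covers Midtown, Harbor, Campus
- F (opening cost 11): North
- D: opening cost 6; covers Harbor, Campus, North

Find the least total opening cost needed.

This is a weighted set-cover instance.
Choose U and D: together they cover Midtown, Harbor, Campus, North — every zone.
Total opening cost: 5 + 6 = 11.
No cover costs less than 11.

11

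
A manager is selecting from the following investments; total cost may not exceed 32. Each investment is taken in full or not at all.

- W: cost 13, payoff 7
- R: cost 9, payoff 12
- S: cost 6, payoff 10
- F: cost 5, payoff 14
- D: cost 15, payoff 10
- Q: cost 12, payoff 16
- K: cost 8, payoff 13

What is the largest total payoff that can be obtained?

53

Allowing fractional choices, the relaxed optimum would be about 54.3, but investments are indivisible.
S + F + Q + K: cost 6 + 5 + 12 + 8 = 31 ≤ 32, payoff 10 + 14 + 16 + 13 = 53.
R + S + F + Q: cost 9 + 6 + 5 + 12 = 32 ≤ 32, payoff 12 + 10 + 14 + 16 = 52.
R + S + F + K: cost 9 + 6 + 5 + 8 = 28 ≤ 32, payoff 12 + 10 + 14 + 13 = 49.
Best is S, F, Q, and K with total payoff 53.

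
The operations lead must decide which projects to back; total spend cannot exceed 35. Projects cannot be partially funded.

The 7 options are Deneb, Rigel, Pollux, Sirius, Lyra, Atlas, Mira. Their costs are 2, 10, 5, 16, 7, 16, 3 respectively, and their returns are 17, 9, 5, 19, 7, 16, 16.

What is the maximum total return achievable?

64

This is a 0-1 knapsack instance.
Allowing fractional choices, the relaxed optimum would be about 66.0, but projects are indivisible.
Deneb + Pollux + Sirius + Lyra + Mira: cost 2 + 5 + 16 + 7 + 3 = 33 ≤ 35, return 17 + 5 + 19 + 7 + 16 = 64.
Deneb + Rigel + Sirius + Mira: cost 2 + 10 + 16 + 3 = 31 ≤ 35, return 17 + 9 + 19 + 16 = 61.
Best is Deneb, Pollux, Sirius, Lyra, and Mira with total return 64.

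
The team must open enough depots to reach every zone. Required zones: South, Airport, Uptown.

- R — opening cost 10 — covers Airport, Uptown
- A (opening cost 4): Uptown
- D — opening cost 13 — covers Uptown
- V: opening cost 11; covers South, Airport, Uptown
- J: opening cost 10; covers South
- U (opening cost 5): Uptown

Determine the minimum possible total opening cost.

V alone covers South, Airport, Uptown — every zone.
Total opening cost: 11.
No cover costs less than 11.

11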